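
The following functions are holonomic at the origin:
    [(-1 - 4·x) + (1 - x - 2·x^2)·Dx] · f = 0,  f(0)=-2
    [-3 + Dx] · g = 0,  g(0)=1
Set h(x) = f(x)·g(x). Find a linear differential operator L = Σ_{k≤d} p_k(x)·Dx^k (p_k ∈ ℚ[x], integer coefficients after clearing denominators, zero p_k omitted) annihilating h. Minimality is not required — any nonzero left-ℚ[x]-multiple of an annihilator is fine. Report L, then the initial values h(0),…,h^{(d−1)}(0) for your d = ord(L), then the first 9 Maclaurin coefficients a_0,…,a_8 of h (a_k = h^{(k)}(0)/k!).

L = (4 + x - 6·x^2) + (-1 + x + 2·x^2)·Dx  (order 1).
h: a_k = -2, -8, -21, -46, -379/4, -954/5, -15293/40, -107071/140, -3426681/2240, …
ICs: h(0) = -2.

f: a_k = -2, -2, -6, -10, -22, -42, -86, -170, -342, …
g: a_k = 1, 3, 9/2, 9/2, 27/8, 81/40, 81/80, 243/560, 729/4480, …
L₀ := L_f ⊗_s L_g (sym. prod.), ord ≤ 1.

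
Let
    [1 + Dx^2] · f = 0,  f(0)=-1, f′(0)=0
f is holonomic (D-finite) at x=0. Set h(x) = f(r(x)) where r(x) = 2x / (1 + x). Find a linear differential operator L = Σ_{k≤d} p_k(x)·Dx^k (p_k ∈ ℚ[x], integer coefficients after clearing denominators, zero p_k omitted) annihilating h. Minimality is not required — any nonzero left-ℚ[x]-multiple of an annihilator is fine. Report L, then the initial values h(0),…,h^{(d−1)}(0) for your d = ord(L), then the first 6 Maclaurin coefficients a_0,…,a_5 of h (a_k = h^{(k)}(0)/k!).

L = 4 + (2 + 6·x + 6·x^2 + 2·x^3)·Dx + (1 + 4·x + 6·x^2 + 4·x^3 + x^4)·Dx^2  (order 2).
h: a_k = -1, 0, 2, -4, 16/3, -16/3, …
ICs: h(0) = -1, h′(0) = 0.

f: a_k = -1, 0, 1/2, 0, -1/24, 0, …
f∘r: x↦r, Dx↦Dx/r' in L_f ⇒ L₀.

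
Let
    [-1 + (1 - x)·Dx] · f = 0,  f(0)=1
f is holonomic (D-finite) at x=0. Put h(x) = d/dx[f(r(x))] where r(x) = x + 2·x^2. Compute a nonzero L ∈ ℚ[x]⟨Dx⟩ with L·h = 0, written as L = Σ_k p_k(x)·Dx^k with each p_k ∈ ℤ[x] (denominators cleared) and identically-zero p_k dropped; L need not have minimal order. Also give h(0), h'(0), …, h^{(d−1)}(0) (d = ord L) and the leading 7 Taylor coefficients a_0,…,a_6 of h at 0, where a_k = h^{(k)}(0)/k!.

L = (6 + 12·x + 24·x^2) + (-1 - 3·x + 6·x^2 + 8·x^3)·Dx  (order 1).
h: a_k = 1, 6, 15, 44, 105, 258, 595, …
ICs: h(0) = 1.

f: a_k = 1, 1, 1, 1, 1, 1, 1, …
L₀ from L_f via x↦r, Dx↦r'^{-1}Dx.
Derive L from L₀ (diff closure).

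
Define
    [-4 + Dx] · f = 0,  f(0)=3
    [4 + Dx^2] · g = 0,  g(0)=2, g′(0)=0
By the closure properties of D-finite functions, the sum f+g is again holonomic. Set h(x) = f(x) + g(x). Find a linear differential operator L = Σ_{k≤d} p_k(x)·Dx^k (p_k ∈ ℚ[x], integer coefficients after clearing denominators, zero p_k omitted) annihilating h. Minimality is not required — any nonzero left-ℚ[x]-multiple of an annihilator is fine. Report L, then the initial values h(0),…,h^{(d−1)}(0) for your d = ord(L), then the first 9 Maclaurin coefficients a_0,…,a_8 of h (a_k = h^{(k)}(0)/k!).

L = -16 + 4·Dx - 4·Dx^2 + Dx^3  (order 3).
h: a_k = 5, 12, 20, 32, 100/3, 128/5, 152/9, 1024/105, 44/9, …
ICs: h(0) = 5, h′(0) = 12, h′′(0) = 40.

f: a_k = 3, 12, 24, 32, 32, 128/5, 256/15, 1024/105, 512/105, …
g: a_k = 2, 0, -4, 0, 4/3, 0, -8/45, 0, 4/315, …
Weyl lclm of L_f,L_g ⇒ L₀ (ord ≤ 3).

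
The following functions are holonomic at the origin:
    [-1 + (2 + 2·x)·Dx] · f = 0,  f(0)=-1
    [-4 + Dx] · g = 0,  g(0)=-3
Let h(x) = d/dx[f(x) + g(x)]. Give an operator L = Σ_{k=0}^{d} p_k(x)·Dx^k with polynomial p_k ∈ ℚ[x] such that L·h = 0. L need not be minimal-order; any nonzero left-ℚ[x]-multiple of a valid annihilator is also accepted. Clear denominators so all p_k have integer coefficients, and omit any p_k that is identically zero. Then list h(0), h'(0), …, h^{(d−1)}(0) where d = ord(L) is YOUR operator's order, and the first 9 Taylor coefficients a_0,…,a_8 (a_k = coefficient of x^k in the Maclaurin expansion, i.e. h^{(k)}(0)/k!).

f: a_k = -1, -1/2, 1/8, -1/16, 5/128, -7/256, 21/1024, -33/2048, 429/32768, …
g: a_k = -3, -12, -24, -32, -32, -128/5, -256/15, -1024/105, -512/105, …
L₀ := lclm(L_f,L_g); ord L₀ ≤ 1+1.
h=h₀': d/dx-closure on L₀ ⇒ L.
L = (-44 - 32·x) + (-61 - 128·x - 64·x^2)·Dx + (18 + 34·x + 16·x^2)·Dx^2  (order 2).
h: a_k = -25/2, -191/4, -1539/16, -4091/32, -32803/256, -261829/2560, -2100617/30720, -16732171/430080, -134893403/6881280, …
ICs: h(0) = -25/2, h′(0) = -191/4.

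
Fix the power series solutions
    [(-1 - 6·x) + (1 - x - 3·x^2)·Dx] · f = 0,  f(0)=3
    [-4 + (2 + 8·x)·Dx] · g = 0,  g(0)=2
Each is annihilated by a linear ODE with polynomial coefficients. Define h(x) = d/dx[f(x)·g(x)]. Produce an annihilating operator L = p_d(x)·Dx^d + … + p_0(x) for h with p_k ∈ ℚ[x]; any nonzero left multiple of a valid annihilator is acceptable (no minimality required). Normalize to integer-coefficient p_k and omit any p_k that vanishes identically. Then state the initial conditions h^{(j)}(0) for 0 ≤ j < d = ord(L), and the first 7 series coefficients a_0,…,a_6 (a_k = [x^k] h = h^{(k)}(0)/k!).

L = (8 + 126·x + 390·x^2 + 480·x^3 + 540·x^4) + (-3 - 17·x - 21·x^2 + 38·x^3 + 222·x^4 + 216·x^5)·Dx  (order 1).
h: a_k = 18, 48, 306, 456, 2940, 2556, 26418, …
ICs: h(0) = 18.

f: a_k = 3, 3, 12, 21, 57, 120, 291, …
g: a_k = 2, 4, -4, 8, -20, 56, -168, …
Product ⇒ symmetric product L₀, ord ≤ 1.
h=h₀': d/dx-closure on L₀ ⇒ L.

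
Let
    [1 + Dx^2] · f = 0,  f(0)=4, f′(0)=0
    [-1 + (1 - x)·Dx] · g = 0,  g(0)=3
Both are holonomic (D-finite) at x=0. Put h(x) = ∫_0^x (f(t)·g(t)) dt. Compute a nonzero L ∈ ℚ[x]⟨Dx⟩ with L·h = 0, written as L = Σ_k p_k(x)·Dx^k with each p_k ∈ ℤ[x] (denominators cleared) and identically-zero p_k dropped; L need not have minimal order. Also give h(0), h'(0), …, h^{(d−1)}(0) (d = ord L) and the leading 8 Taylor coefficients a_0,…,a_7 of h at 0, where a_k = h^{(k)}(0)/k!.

f: a_k = 4, 0, -2, 0, 1/6, 0, -1/180, 0, …
g: a_k = 3, 3, 3, 3, 3, 3, 3, 3, …
Product ⇒ symmetric product L₀, ord ≤ 2.
Integrate: L := L₀·Dx.
L = (-1 + x)·Dx + 2·Dx^2 + (-1 + x)·Dx^3  (order 3).
h: a_k = 0, 12, 6, 2, 3/2, 13/10, 13/12, 389/420, …
ICs: h(0) = 0, h′(0) = 12, h′′(0) = 12.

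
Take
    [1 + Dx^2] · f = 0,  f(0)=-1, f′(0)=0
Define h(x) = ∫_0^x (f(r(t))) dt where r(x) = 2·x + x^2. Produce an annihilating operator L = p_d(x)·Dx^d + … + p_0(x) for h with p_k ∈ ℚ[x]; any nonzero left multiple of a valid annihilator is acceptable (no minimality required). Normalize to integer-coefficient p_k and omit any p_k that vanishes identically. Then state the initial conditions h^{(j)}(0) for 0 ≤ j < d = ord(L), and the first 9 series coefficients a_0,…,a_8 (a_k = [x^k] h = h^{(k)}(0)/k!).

L = (4 + 12·x + 12·x^2 + 4·x^3)·Dx - Dx^2 + (1 + x)·Dx^3  (order 3).
h: a_k = 0, -1, 0, 2/3, 1/2, -1/30, -2/9, -41/315, -1/120, …
ICs: h(0) = 0, h′(0) = -1, h′′(0) = 0.

f: a_k = -1, 0, 1/2, 0, -1/24, 0, 1/720, 0, -1/40320, …
L₀ from L_f via x↦r, Dx↦r'^{-1}Dx.
∫: right-multiply L₀ by Dx.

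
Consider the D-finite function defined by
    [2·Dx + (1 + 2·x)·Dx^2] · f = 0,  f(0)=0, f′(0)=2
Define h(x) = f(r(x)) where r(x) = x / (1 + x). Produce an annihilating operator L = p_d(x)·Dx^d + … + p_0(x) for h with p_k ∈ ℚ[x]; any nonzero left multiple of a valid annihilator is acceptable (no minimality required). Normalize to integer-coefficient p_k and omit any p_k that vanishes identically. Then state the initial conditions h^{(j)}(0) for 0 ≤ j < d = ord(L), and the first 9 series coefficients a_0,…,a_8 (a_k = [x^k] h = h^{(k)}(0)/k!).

L = (4 + 6·x)·Dx + (1 + 4·x + 3·x^2)·Dx^2  (order 2).
h: a_k = 0, 2, -4, 26/3, -20, 242/5, -364/3, 2186/7, -820, …
ICs: h(0) = 0, h′(0) = 2.

f: a_k = 0, 2, -2, 8/3, -4, 32/5, -32/3, 128/7, -32, …
h₀=f(r): pull back L_f along r ⇒ L₀.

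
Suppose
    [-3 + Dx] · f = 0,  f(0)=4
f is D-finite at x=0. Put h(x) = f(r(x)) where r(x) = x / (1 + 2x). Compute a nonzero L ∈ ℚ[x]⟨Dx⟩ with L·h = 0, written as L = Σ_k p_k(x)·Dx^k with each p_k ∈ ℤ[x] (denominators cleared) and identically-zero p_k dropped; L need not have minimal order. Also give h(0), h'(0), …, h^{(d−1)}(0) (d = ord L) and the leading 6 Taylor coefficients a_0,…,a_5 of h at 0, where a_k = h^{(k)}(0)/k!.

f: a_k = 4, 12, 18, 18, 27/2, 81/10, …
Change of var in L_f (x↦r) gives L₀.
L = -3 + (1 + 4·x + 4·x^2)·Dx  (order 1).
h: a_k = 4, 12, -6, -6, 51/2, -519/10, …
ICs: h(0) = 4.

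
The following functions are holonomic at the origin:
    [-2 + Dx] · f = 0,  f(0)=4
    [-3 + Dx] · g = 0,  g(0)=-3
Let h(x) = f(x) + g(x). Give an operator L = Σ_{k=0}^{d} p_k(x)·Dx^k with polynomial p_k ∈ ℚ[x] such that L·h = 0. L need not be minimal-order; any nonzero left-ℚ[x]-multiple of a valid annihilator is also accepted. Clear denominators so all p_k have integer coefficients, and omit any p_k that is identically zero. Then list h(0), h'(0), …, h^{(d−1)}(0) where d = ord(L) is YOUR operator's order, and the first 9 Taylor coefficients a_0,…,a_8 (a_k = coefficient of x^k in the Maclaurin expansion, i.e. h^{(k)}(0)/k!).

f: a_k = 4, 8, 8, 16/3, 8/3, 16/15, 16/45, 32/315, 8/315, …
g: a_k = -3, -9, -27/2, -27/2, -81/8, -243/40, -243/80, -729/560, -2187/4480, …
L₀ := lclm(L_f,L_g); ord L₀ ≤ 1+1.
L = 6 - 5·Dx + Dx^2  (order 2).
h: a_k = 1, -1, -11/2, -49/6, -179/24, -601/120, -1931/720, -6049/5040, -18659/40320, …
ICs: h(0) = 1, h′(0) = -1.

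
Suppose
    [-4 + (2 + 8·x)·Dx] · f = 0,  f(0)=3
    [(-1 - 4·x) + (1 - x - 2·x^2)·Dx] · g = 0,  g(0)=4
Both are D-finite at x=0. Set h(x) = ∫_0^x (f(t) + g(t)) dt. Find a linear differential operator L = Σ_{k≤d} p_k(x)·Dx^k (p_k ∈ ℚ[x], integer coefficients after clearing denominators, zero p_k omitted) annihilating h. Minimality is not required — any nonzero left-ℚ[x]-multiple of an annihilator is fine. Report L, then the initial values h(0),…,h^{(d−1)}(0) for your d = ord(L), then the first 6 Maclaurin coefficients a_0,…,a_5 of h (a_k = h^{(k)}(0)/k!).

f: a_k = 3, 6, -6, 12, -30, 84, …
g: a_k = 4, 4, 12, 20, 44, 84, …
h₀=f+g: left-lcm gives L₀, ord ≤ 2.
h=∫₀ˣh₀: take L = L₀·Dx.
L = (16 + 84·x + 120·x^2 + 160·x^3)·Dx + (-10 - 52·x - 204·x^2 - 400·x^3 - 400·x^4)·Dx^2 + (-1 + 7·x + 56·x^2 + 8·x^3 - 200·x^4 - 160·x^5)·Dx^3  (order 3).
h: a_k = 0, 7, 5, 2, 8, 14/5, …
ICs: h(0) = 0, h′(0) = 7, h′′(0) = 10.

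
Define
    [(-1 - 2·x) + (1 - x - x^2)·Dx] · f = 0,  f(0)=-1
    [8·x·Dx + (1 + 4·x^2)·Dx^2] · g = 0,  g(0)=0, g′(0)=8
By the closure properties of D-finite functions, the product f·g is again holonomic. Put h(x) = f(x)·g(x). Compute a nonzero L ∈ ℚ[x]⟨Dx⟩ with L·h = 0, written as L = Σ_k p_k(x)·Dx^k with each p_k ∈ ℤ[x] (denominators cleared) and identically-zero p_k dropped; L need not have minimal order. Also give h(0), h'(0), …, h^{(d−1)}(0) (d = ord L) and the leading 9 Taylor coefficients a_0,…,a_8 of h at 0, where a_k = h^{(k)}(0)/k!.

f: a_k = -1, -1, -2, -3, -5, -8, -13, -21, -34, …
g: a_k = 0, 8, 0, -32/3, 0, 128/5, 0, -512/7, 0, …
L₀ := L_f ⊗_s L_g (sym. prod.), ord ≤ 2.
L = (2 + 8·x + 24·x^2) + (2 - 4·x + 16·x^2 + 24·x^3)·Dx + (-1 + x - 3·x^2 + 4·x^3 + 4·x^4)·Dx^2  (order 2).
h: a_k = 0, -8, -8, -16/3, -40/3, -664/15, -288/5, -3016/105, -9064/105, …
ICs: h(0) = 0, h′(0) = -8.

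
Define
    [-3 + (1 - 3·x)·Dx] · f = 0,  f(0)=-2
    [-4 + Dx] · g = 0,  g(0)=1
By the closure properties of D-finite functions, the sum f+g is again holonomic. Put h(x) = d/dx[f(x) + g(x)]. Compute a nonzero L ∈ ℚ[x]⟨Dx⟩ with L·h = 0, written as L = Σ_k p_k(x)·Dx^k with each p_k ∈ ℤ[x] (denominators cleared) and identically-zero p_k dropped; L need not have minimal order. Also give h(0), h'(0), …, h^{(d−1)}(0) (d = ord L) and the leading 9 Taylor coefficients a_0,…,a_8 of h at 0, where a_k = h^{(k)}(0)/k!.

L = (60 + 144·x) + (-19 - 48·x + 72·x^2)·Dx + (1 + 3·x - 18·x^2)·Dx^2  (order 2).
h: a_k = -2, -20, -130, -1816/3, -7162/3, -130708/15, -1376786/45, -33063344/315, -111600562/315, …
ICs: h(0) = -2, h′(0) = -20.

f: a_k = -2, -6, -18, -54, -162, -486, -1458, -4374, -13122, …
g: a_k = 1, 4, 8, 32/3, 32/3, 128/15, 256/45, 1024/315, 512/315, …
h₀=f+g: left-lcm gives L₀, ord ≤ 2.
h=h₀': d/dx-closure on L₀ ⇒ L.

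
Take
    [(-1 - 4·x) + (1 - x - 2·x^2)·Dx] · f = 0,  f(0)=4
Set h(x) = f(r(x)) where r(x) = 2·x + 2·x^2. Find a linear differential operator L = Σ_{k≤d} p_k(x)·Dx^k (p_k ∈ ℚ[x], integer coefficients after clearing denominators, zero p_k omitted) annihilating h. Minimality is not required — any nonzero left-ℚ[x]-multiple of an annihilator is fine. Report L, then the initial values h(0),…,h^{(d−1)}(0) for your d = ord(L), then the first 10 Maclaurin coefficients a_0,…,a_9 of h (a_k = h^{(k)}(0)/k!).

L = (2 + 20·x + 48·x^2 + 32·x^3) + (-1 + 2·x + 10·x^2 + 16·x^3 + 8·x^4)·Dx  (order 1).
h: a_k = 4, 8, 56, 256, 1232, 5984, 28832, 139264, 672448, 3246720, …
ICs: h(0) = 4.

f: a_k = 4, 4, 12, 20, 44, 84, 172, 340, 684, 1364, …
L₀ from L_f via x↦r, Dx↦r'^{-1}Dx.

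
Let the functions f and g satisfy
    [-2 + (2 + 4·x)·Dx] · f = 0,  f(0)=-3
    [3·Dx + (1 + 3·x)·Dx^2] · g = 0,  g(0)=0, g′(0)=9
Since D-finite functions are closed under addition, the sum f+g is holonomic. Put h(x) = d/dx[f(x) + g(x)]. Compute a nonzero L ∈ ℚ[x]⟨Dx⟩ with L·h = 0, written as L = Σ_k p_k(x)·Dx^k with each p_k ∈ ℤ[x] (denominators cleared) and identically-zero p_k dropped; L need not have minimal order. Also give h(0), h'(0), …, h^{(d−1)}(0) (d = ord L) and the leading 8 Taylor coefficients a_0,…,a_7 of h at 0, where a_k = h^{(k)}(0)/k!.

L = (9 + 9·x) + (15 + 54·x + 45·x^2)·Dx + (2 + 13·x + 27·x^2 + 18·x^3)·Dx^2  (order 2).
h: a_k = 6, -24, 153/2, -471/2, 5727/8, -17307/8, 104283/16, -313641/16, …
ICs: h(0) = 6, h′(0) = -24.

f: a_k = -3, -3, 3/2, -3/2, 15/8, -21/8, 63/16, -99/16, …
g: a_k = 0, 9, -27/2, 27, -243/4, 729/5, -729/2, 6561/7, …
L₀ := lclm(L_f,L_g); ord L₀ ≤ 1+2.
h=h₀': d/dx-closure on L₀ ⇒ L.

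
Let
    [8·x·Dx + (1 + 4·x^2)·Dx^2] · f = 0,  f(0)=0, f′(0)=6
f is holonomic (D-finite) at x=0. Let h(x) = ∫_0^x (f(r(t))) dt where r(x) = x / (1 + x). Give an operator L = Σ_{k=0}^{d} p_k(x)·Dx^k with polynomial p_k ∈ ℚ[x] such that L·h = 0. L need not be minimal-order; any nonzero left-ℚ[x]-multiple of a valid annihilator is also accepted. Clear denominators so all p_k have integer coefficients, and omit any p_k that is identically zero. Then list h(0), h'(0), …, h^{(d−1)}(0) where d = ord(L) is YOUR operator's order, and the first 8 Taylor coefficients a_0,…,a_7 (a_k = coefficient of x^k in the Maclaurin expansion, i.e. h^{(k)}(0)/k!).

L = (2 + 10·x)·Dx^2 + (1 + 2·x + 5·x^2)·Dx^3  (order 3).
h: a_k = 0, 0, 3, -2, -1/2, 18/5, -19/5, -22/7, …
ICs: h(0) = 0, h′(0) = 0, h′′(0) = 6.

f: a_k = 0, 6, 0, -8, 0, 96/5, 0, -384/7, …
Change of var in L_f (x↦r) gives L₀.
h=∫h₀ ⇒ L = L₀·Dx.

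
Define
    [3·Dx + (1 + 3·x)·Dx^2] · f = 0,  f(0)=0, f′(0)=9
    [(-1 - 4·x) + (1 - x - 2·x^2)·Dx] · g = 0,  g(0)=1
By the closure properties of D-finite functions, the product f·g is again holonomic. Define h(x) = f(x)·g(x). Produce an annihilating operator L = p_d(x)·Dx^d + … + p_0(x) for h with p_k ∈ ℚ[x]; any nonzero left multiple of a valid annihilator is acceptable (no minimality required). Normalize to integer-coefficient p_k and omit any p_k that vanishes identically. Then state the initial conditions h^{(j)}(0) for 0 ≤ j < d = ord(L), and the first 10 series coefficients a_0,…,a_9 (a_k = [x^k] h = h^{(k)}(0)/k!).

L = (7 + 24·x) + (-1 + 17·x + 30·x^2)·Dx + (-1 - 2·x + 5·x^2 + 6·x^3)·Dx^2  (order 2).
h: a_k = 0, 9, -9/2, 81/2, -117/4, 3951/20, -4509/20, 154971/140, -101043/56, 1951749/280, …
ICs: h(0) = 0, h′(0) = 9.

f: a_k = 0, 9, -27/2, 27, -243/4, 729/5, -729/2, 6561/7, -19683/8, 6561, …
g: a_k = 1, 1, 3, 5, 11, 21, 43, 85, 171, 341, …
h₀=f·g: eliminate ⇒ L₀, order ≤ 2·1.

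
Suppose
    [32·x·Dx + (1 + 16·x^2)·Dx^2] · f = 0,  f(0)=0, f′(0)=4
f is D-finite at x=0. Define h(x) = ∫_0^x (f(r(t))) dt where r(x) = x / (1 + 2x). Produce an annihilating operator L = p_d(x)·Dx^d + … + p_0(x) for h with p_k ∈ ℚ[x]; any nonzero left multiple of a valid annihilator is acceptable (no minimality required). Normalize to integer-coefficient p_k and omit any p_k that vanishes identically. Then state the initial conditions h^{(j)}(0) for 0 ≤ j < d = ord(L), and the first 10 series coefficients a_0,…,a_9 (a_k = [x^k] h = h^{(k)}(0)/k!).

L = (4 + 40·x)·Dx^2 + (1 + 4·x + 20·x^2)·Dx^3  (order 3).
h: a_k = 0, 0, 2, -8/3, -4/3, 96/5, -608/15, -1408/21, 4448/7, -3584/3, …
ICs: h(0) = 0, h′(0) = 0, h′′(0) = 4.

f: a_k = 0, 4, 0, -64/3, 0, 1024/5, 0, -16384/7, 0, 262144/9, …
Change of var in L_f (x↦r) gives L₀.
h=∫h₀ ⇒ L = L₀·Dx.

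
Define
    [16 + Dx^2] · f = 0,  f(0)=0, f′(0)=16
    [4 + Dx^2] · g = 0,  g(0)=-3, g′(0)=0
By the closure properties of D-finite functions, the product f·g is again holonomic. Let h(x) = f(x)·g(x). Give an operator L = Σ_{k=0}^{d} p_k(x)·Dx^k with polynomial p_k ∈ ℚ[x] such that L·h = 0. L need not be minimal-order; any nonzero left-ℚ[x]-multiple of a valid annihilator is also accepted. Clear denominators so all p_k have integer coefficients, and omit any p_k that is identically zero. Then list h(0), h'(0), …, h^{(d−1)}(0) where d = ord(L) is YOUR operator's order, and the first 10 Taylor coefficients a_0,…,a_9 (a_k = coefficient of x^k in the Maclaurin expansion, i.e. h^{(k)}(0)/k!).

L = 144 + 40·Dx^2 + Dx^4  (order 4).
h: a_k = 0, -48, 0, 224, 0, -1952/5, 0, 35008/105, 0, -22496/135, …
ICs: h(0) = 0, h′(0) = -48, h′′(0) = 0, h′′′(0) = 1344.

f: a_k = 0, 16, 0, -128/3, 0, 512/15, 0, -4096/315, 0, 8192/2835, …
g: a_k = -3, 0, 6, 0, -2, 0, 4/15, 0, -2/105, 0, …
h₀=f·g: eliminate ⇒ L₀, order ≤ 2·2.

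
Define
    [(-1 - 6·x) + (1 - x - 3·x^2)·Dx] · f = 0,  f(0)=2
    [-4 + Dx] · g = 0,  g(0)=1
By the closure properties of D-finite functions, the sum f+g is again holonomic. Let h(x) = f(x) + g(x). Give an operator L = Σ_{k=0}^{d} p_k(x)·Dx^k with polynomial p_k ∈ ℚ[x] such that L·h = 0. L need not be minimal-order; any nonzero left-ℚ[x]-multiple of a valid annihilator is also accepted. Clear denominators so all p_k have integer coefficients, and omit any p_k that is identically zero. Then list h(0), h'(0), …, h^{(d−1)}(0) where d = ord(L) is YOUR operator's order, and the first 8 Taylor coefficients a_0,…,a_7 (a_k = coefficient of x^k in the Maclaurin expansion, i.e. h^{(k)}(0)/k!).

f: a_k = 2, 2, 8, 14, 38, 80, 194, 434, …
g: a_k = 1, 4, 8, 32/3, 32/3, 128/15, 256/45, 1024/315, …
Weyl lclm of L_f,L_g ⇒ L₀ (ord ≤ 2).
L = (-16 + 8·x - 360·x^2 - 288·x^3) + (-8 + 50·x + 134·x^2 - 96·x^3 - 144·x^4)·Dx + (3 - 13·x - 11·x^2 + 42·x^3 + 36·x^4)·Dx^2  (order 2).
h: a_k = 3, 6, 16, 74/3, 146/3, 1328/15, 8986/45, 137734/315, …
ICs: h(0) = 3, h′(0) = 6.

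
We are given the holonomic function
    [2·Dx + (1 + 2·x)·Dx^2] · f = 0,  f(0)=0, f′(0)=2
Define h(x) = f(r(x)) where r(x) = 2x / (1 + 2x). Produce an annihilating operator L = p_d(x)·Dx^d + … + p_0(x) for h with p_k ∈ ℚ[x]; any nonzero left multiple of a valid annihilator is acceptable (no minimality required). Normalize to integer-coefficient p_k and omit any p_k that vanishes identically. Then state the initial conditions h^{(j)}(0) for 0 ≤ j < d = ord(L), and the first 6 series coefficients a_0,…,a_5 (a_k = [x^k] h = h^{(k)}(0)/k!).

L = (8 + 24·x)·Dx + (1 + 8·x + 12·x^2)·Dx^2  (order 2).
h: a_k = 0, 4, -16, 208/3, -320, 7744/5, …
ICs: h(0) = 0, h′(0) = 4.

f: a_k = 0, 2, -2, 8/3, -4, 32/5, …
h₀=f(r): pull back L_f along r ⇒ L₀.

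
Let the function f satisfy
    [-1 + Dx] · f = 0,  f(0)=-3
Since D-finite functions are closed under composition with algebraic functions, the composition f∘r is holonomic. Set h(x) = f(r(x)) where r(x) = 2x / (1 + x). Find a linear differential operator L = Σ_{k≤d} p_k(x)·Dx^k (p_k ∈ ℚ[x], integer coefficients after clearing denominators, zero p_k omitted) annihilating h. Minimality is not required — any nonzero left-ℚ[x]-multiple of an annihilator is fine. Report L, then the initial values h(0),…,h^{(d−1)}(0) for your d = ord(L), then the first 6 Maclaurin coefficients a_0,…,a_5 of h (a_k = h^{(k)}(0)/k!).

L = -2 + (1 + 2·x + x^2)·Dx  (order 1).
h: a_k = -3, -6, 0, 2, -2, 6/5, …
ICs: h(0) = -3.

f: a_k = -3, -3, -3/2, -1/2, -1/8, -1/40, …
f∘r: x↦r, Dx↦Dx/r' in L_f ⇒ L₀.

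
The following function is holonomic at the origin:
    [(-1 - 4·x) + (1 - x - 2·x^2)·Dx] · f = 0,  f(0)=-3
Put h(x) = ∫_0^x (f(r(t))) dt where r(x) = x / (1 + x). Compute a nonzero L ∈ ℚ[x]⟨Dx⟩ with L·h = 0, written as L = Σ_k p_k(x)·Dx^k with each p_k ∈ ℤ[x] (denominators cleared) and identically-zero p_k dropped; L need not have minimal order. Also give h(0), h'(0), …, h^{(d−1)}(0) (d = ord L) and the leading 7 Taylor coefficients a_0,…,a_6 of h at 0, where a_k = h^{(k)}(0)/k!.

f: a_k = -3, -3, -9, -15, -33, -63, -129, …
Substitute x→r, Dx→(1/r')Dx; clear ⇒ L₀.
Integrate: L := L₀·Dx.
L = (1 + 5·x)·Dx + (-1 - 2·x + x^2 + 2·x^3)·Dx^2  (order 2).
h: a_k = 0, -3, -3/2, -2, 0, -12/5, 2, …
ICs: h(0) = 0, h′(0) = -3.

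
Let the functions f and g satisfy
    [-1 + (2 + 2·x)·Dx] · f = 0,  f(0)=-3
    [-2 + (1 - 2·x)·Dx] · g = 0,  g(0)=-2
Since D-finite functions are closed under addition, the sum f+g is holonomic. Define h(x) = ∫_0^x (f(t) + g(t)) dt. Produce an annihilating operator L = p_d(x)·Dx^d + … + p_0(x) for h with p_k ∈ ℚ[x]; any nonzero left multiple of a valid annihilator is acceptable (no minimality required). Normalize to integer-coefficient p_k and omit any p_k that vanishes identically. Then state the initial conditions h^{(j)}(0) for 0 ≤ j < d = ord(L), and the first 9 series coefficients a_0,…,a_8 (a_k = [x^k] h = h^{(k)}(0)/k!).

L = (6 + 4·x)·Dx + (-11 - 20·x - 12·x^2)·Dx^2 + (2 + 2·x - 8·x^2 - 8·x^3)·Dx^3  (order 3).
h: a_k = 0, -5, -11/4, -61/24, -259/64, -4081/640, -16405/1536, -131009/7168, -524387/16384, …
ICs: h(0) = 0, h′(0) = -5, h′′(0) = -11/2.

f: a_k = -3, -3/2, 3/8, -3/16, 15/128, -21/256, 63/1024, -99/2048, 1287/32768, …
g: a_k = -2, -4, -8, -16, -32, -64, -128, -256, -512, …
f+g: L₀ = lclm(L_f,L_g), ord ≤ 1+1.
Integrate: L := L₀·Dx.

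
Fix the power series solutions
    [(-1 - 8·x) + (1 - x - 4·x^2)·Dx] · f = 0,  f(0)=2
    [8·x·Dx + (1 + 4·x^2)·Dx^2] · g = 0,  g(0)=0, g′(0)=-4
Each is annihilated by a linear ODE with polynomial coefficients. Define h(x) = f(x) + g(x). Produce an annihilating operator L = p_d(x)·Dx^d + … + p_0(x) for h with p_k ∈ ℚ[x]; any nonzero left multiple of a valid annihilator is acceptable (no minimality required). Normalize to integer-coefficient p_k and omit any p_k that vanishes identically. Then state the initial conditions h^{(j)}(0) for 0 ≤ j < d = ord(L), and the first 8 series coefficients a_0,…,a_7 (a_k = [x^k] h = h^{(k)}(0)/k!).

f: a_k = 2, 2, 10, 18, 58, 130, 362, 882, …
g: a_k = 0, -4, 0, 16/3, 0, -64/5, 0, 256/7, …
L₀ := lclm(L_f,L_g); ord L₀ ≤ 1+2.
L = (-40 + 160·x + 2272·x^2 + 4608·x^3 + 16896·x^4 + 6144·x^6)·Dx + (31 + 264·x + 364·x^2 + 2208·x^3 + 4160·x^4 + 12800·x^5 + 768·x^6 + 6144·x^7)·Dx^2 + (-5 - 11·x - 80·x^2 + 116·x^3 + 80·x^4 + 704·x^5 + 1536·x^6 + 256·x^7 + 1024·x^8)·Dx^3  (order 3).
h: a_k = 2, -2, 10, 70/3, 58, 586/5, 362, 6430/7, …
ICs: h(0) = 2, h′(0) = -2, h′′(0) = 20.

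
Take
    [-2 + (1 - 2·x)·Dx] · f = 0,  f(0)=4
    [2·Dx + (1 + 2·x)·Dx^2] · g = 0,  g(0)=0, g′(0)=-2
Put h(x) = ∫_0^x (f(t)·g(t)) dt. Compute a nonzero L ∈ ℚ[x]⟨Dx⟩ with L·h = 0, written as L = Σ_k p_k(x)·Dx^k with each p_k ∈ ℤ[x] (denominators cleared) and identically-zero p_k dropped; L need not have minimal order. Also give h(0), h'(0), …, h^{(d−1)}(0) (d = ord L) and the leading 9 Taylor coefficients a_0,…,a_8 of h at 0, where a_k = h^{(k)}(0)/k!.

f: a_k = 4, 8, 16, 32, 64, 128, 256, 512, 1024, …
g: a_k = 0, -2, 2, -8/3, 4, -32/5, 32/3, -128/7, 32, …
Product ⇒ symmetric product L₀, ord ≤ 2.
h=∫₀ˣh₀: take L = L₀·Dx.
L = 4·Dx + (2 + 12·x)·Dx^2 + (-1 + 4·x^2)·Dx^3  (order 3).
h: a_k = 0, 0, -4, -8/3, -20/3, -112/15, -752/45, -2368/105, -5104/105, …
ICs: h(0) = 0, h′(0) = 0, h′′(0) = -8.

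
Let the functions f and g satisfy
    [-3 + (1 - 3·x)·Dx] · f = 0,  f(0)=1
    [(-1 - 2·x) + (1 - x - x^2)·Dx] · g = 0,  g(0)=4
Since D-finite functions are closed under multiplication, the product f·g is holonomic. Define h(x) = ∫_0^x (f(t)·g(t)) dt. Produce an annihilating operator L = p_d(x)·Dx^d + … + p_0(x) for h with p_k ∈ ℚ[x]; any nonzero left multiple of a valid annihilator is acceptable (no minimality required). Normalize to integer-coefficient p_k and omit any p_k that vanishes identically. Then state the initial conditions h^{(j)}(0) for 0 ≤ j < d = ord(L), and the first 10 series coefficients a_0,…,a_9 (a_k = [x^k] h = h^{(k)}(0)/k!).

L = (-4 + 4·x + 9·x^2)·Dx + (1 - 4·x + 2·x^2 + 3·x^3)·Dx^2  (order 2).
h: a_k = 0, 4, 8, 56/3, 45, 112, 856/3, 5188/7, 1956, 47080/9, …
ICs: h(0) = 0, h′(0) = 4.

f: a_k = 1, 3, 9, 27, 81, 243, 729, 2187, 6561, 19683, …
g: a_k = 4, 4, 8, 12, 20, 32, 52, 84, 136, 220, …
h₀=f·g: eliminate ⇒ L₀, order ≤ 1·1.
h=∫h₀ ⇒ L = L₀·Dx.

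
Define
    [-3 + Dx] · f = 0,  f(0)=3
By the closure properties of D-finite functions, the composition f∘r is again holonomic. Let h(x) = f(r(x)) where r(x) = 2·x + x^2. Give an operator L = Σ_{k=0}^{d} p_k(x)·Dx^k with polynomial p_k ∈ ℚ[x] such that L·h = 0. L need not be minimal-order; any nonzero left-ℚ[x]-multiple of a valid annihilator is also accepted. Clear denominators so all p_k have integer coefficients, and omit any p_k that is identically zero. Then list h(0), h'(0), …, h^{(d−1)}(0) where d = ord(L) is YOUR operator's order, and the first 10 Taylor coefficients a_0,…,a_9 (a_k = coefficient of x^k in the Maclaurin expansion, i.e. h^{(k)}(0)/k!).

L = (-6 - 6·x) + Dx  (order 1).
h: a_k = 3, 18, 63, 162, 675/2, 2997/5, 9369/10, 46089/35, 473283/280, 8019/4, …
ICs: h(0) = 3.

f: a_k = 3, 9, 27/2, 27/2, 81/8, 243/40, 243/80, 729/560, 2187/4480, 729/4480, …
L₀ from L_f via x↦r, Dx↦r'^{-1}Dx.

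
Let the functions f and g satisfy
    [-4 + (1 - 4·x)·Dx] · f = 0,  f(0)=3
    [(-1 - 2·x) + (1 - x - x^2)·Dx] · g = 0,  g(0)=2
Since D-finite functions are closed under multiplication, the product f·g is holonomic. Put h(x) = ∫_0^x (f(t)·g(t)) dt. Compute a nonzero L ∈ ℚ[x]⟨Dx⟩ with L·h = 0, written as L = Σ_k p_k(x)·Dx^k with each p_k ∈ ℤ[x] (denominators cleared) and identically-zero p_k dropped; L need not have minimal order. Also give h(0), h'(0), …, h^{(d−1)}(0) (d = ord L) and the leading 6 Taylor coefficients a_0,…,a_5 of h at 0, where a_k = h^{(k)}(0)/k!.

L = (-5 + 6·x + 12·x^2)·Dx + (1 - 5·x + 3·x^2 + 4·x^3)·Dx^2  (order 2).
h: a_k = 0, 6, 15, 44, 273/2, 2214/5, …
ICs: h(0) = 0, h′(0) = 6.

f: a_k = 3, 12, 48, 192, 768, 3072, …
g: a_k = 2, 2, 4, 6, 10, 16, …
Sym-product of L_f,L_g gives L₀ (≤ ord 1).
∫: right-multiply L₀ by Dx.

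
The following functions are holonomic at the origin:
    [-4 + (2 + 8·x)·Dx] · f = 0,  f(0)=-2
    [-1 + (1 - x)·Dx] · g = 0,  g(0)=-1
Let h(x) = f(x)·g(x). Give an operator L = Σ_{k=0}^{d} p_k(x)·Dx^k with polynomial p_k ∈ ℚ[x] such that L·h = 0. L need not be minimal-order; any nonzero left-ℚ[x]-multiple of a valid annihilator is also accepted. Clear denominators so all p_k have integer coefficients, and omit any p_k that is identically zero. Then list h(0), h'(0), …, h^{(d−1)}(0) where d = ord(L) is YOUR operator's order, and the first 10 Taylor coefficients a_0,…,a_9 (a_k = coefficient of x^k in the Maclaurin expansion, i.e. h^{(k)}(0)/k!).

f: a_k = -2, -4, 4, -8, 20, -56, 168, -528, 1716, -5720, …
g: a_k = -1, -1, -1, -1, -1, -1, -1, -1, -1, -1, …
L₀ := L_f ⊗_s L_g (sym. prod.), ord ≤ 1.
L = (3 + 2·x) + (-1 - 3·x + 4·x^2)·Dx  (order 1).
h: a_k = 2, 6, 2, 10, -10, 46, -122, 406, -1310, 4410, …
ICs: h(0) = 2.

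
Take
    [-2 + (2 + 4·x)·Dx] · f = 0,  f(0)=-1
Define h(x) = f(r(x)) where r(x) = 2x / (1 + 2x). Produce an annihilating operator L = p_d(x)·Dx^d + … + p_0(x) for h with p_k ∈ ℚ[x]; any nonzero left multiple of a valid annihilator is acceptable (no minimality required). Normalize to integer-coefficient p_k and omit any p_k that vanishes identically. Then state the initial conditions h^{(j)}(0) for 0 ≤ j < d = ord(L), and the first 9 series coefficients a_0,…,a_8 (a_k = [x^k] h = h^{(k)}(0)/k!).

L = -2 + (1 + 8·x + 12·x^2)·Dx  (order 1).
h: a_k = -1, -2, 6, -20, 74, -300, 1308, -6024, 28890, …
ICs: h(0) = -1.

f: a_k = -1, -1, 1/2, -1/2, 5/8, -7/8, 21/16, -33/16, 429/128, …
Substitute x→r, Dx→(1/r')Dx; clear ⇒ L₀.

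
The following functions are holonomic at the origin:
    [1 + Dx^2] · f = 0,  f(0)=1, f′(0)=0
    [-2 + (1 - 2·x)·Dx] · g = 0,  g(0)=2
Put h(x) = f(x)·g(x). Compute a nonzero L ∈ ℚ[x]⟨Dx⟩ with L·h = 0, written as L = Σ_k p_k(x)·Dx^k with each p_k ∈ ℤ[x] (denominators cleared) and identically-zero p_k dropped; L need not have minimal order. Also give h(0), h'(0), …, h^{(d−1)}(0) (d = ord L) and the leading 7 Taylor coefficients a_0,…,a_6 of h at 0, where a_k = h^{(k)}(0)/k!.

f: a_k = 1, 0, -1/2, 0, 1/24, 0, -1/720, …
g: a_k = 2, 4, 8, 16, 32, 64, 128, …
h₀=f·g: eliminate ⇒ L₀, order ≤ 2·1.
L = (-1 + 2·x) + 4·Dx + (-1 + 2·x)·Dx^2  (order 2).
h: a_k = 2, 4, 7, 14, 337/12, 337/6, 40439/360, …
ICs: h(0) = 2, h′(0) = 4.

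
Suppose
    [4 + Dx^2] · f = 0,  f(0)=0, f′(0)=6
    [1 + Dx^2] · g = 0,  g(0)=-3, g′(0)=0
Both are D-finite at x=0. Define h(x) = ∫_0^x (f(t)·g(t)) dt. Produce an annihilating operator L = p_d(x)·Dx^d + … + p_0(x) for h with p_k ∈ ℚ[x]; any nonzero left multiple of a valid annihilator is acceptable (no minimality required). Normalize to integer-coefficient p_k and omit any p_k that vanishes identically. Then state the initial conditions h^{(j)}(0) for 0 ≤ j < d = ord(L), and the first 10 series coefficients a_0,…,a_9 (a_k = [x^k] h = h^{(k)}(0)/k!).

L = 9·Dx + 10·Dx^3 + Dx^5  (order 5).
h: a_k = 0, 0, -9, 0, 21/4, 0, -61/40, 0, 547/2240, 0, …
ICs: h(0) = 0, h′(0) = 0, h′′(0) = -18, h′′′(0) = 0, h′′′′(0) = 126.

f: a_k = 0, 6, 0, -4, 0, 4/5, 0, -8/105, 0, 4/945, …
g: a_k = -3, 0, 3/2, 0, -1/8, 0, 1/240, 0, -1/13440, 0, …
Product ⇒ symmetric product L₀, ord ≤ 4.
∫: right-multiply L₀ by Dx.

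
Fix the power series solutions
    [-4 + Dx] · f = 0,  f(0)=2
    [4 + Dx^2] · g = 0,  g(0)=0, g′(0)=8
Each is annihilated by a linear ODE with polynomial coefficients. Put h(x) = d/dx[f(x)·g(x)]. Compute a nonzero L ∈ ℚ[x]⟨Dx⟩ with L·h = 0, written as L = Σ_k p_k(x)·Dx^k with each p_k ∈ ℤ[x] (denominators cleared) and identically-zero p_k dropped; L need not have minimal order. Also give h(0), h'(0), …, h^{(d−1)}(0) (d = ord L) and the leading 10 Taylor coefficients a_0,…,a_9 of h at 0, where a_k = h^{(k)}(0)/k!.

L = 20 - 8·Dx + Dx^2  (order 2).
h: a_k = 16, 128, 352, 512, 1312/3, 2816/15, -1856/45, -2048/15, -38368/315, -199424/2835, …
ICs: h(0) = 16, h′(0) = 128.

f: a_k = 2, 8, 16, 64/3, 64/3, 256/15, 512/45, 2048/315, 1024/315, 4096/2835, …
g: a_k = 0, 8, 0, -16/3, 0, 16/15, 0, -32/315, 0, 16/2835, …
Sym-product of L_f,L_g gives L₀ (≤ ord 2).
Derive L from L₀ (diff closure).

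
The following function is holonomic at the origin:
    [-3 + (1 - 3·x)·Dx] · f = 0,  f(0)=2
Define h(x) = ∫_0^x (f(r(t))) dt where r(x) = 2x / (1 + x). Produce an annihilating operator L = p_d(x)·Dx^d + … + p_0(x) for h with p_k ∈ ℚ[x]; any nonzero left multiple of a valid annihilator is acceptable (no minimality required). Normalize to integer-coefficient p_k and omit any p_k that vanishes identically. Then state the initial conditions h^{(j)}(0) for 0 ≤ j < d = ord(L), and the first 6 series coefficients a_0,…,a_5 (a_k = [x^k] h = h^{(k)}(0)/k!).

f: a_k = 2, 6, 18, 54, 162, 486, …
Substitute x→r, Dx→(1/r')Dx; clear ⇒ L₀.
h=∫h₀ ⇒ L = L₀·Dx.
L = 6·Dx + (-1 + 4·x + 5·x^2)·Dx^2  (order 2).
h: a_k = 0, 2, 6, 20, 75, 300, …
ICs: h(0) = 0, h′(0) = 2.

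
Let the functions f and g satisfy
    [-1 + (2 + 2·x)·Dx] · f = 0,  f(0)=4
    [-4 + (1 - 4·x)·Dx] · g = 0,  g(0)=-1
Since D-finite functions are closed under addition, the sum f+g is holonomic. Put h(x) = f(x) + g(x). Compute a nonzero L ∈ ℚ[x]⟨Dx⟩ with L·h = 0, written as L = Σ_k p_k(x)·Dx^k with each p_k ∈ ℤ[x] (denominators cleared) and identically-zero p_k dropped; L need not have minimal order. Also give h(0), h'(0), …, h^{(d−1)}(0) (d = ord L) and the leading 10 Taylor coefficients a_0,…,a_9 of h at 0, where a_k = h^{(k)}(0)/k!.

L = (68 + 48·x) + (-129 - 248·x - 144·x^2)·Dx + (14 - 18·x - 128·x^2 - 96·x^3)·Dx^2  (order 2).
h: a_k = 3, -2, -33/2, -255/4, -8197/32, -65529/64, -1048597/256, -8388575/512, -536871341/8192, -4294966581/16384, …
ICs: h(0) = 3, h′(0) = -2.

f: a_k = 4, 2, -1/2, 1/4, -5/32, 7/64, -21/256, 33/512, -429/8192, 715/16384, …
g: a_k = -1, -4, -16, -64, -256, -1024, -4096, -16384, -65536, -262144, …
Weyl lclm of L_f,L_g ⇒ L₀ (ord ≤ 2).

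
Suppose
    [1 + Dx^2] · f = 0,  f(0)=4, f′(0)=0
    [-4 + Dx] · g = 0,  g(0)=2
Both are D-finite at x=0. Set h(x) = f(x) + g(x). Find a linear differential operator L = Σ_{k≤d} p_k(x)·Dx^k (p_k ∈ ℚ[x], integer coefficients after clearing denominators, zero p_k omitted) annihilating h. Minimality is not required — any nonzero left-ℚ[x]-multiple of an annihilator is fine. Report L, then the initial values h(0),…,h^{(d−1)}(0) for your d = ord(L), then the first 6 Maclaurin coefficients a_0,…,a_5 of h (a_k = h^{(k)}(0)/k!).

L = -4 + Dx - 4·Dx^2 + Dx^3  (order 3).
h: a_k = 6, 8, 14, 64/3, 43/2, 256/15, …
ICs: h(0) = 6, h′(0) = 8, h′′(0) = 28.

f: a_k = 4, 0, -2, 0, 1/6, 0, …
g: a_k = 2, 8, 16, 64/3, 64/3, 256/15, …
Weyl lclm of L_f,L_g ⇒ L₀ (ord ≤ 3).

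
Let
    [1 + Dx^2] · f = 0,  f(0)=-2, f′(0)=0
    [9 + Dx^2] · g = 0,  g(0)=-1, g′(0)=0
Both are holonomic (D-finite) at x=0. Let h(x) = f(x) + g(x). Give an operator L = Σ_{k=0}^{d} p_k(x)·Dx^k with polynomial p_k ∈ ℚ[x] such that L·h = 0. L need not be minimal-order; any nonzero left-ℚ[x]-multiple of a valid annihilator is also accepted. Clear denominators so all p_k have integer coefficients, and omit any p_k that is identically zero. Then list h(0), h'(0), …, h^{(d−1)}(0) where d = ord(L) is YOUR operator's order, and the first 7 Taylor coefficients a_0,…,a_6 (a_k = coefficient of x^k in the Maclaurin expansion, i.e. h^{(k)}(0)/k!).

L = 9 + 10·Dx^2 + Dx^4  (order 4).
h: a_k = -3, 0, 11/2, 0, -83/24, 0, 731/720, …
ICs: h(0) = -3, h′(0) = 0, h′′(0) = 11, h′′′(0) = 0.

f: a_k = -2, 0, 1, 0, -1/12, 0, 1/360, …
g: a_k = -1, 0, 9/2, 0, -27/8, 0, 81/80, …
Sum ⇒ L₀ = lclm(L_f,L_g) in ℚ(x)⟨Dx⟩.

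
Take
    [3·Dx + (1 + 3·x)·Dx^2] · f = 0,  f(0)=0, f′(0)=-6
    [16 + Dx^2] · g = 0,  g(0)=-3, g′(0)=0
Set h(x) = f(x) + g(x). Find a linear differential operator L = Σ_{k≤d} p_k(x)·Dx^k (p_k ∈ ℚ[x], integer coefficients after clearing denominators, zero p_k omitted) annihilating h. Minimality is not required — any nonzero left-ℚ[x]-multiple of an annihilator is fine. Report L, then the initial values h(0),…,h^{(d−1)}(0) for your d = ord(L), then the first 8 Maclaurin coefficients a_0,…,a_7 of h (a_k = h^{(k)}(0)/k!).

L = (1680 + 2304·x + 3456·x^2)·Dx + (272 + 1584·x + 3456·x^2 + 3456·x^3)·Dx^2 + (105 + 144·x + 216·x^2)·Dx^3 + (17 + 99·x + 216·x^2 + 216·x^3)·Dx^4  (order 4).
h: a_k = -3, -6, 33, -18, 17/2, -486/5, 3901/15, -4374/7, …
ICs: h(0) = -3, h′(0) = -6, h′′(0) = 66, h′′′(0) = -108.

f: a_k = 0, -6, 9, -18, 81/2, -486/5, 243, -4374/7, …
g: a_k = -3, 0, 24, 0, -32, 0, 256/15, 0, …
Weyl lclm of L_f,L_g ⇒ L₀ (ord ≤ 4).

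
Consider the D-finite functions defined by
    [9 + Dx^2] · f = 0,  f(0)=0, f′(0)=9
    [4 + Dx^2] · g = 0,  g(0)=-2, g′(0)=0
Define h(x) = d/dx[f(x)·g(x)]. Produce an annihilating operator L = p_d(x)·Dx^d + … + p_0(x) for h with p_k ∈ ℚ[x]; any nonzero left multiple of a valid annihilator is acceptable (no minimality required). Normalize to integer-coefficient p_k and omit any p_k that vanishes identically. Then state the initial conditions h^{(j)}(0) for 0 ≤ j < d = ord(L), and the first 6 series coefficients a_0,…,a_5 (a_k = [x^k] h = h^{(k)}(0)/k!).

L = 25 + 26·Dx^2 + Dx^4  (order 4).
h: a_k = -18, 0, 189, 0, -1563/4, 0, …
ICs: h(0) = -18, h′(0) = 0, h′′(0) = 378, h′′′(0) = 0.

f: a_k = 0, 9, 0, -27/2, 0, 243/40, …
g: a_k = -2, 0, 4, 0, -4/3, 0, …
Sym-product of L_f,L_g gives L₀ (≤ ord 4).
h=h₀': d/dx-closure on L₀ ⇒ L.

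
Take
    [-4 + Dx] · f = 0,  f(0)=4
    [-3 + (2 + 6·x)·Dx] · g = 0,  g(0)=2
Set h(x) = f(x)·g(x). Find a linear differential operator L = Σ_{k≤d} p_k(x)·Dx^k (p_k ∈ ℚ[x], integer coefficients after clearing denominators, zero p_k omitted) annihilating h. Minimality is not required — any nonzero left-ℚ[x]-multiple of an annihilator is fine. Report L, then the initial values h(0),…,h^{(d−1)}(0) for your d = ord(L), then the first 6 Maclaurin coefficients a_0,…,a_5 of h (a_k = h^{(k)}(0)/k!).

f: a_k = 4, 16, 32, 128/3, 128/3, 512/15, …
g: a_k = 2, 3, -9/4, 27/8, -405/64, 1701/128, …
L₀ := L_f ⊗_s L_g (sym. prod.), ord ≤ 1.
L = (-11 - 24·x) + (2 + 6·x)·Dx  (order 1).
h: a_k = 8, 44, 103, 953/6, 8161/48, 76883/480, …
ICs: h(0) = 8.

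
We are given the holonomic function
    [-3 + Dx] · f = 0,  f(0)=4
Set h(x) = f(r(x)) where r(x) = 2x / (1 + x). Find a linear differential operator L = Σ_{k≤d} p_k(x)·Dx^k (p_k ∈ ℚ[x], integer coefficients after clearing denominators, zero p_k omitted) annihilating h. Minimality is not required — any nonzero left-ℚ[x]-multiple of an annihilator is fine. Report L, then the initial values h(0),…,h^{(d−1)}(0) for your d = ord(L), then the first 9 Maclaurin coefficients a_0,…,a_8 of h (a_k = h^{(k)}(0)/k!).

L = -6 + (1 + 2·x + x^2)·Dx  (order 1).
h: a_k = 4, 24, 48, 24, -24, -24/5, 96/5, -456/35, -48/35, …
ICs: h(0) = 4.

f: a_k = 4, 12, 18, 18, 27/2, 81/10, 81/20, 243/140, 729/1120, …
h₀=f(r): pull back L_f along r ⇒ L₀.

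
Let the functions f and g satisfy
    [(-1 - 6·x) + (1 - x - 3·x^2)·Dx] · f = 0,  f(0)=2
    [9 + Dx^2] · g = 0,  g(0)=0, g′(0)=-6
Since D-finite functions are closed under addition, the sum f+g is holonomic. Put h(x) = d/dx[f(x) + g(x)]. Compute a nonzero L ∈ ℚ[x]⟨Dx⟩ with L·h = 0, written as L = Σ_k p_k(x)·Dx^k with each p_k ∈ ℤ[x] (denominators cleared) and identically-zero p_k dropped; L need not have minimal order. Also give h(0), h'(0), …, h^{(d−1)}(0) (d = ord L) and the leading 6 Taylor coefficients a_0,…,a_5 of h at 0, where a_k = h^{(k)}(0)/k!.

L = (1584 + 7614·x + 25326·x^2 + 15390·x^3 + 26730·x^4 + 13122·x^5 + 13122·x^6) + (-153 - 819·x + 918·x^2 + 2133·x^3 + 1620·x^4 + 3645·x^5 + 5103·x^6 + 4374·x^7)·Dx + (176 + 846·x + 2814·x^2 + 1710·x^3 + 2970·x^4 + 1458·x^5 + 1458·x^6)·Dx^2 + (-17 - 91·x + 102·x^2 + 237·x^3 + 180·x^4 + 405·x^5 + 567·x^6 + 486·x^7)·Dx^3  (order 3).
h: a_k = -4, 16, 69, 152, 1519/4, 1164, …
ICs: h(0) = -4, h′(0) = 16, h′′(0) = 138.

f: a_k = 2, 2, 8, 14, 38, 80, …
g: a_k = 0, -6, 0, 9, 0, -81/20, …
L₀ := lclm(L_f,L_g); ord L₀ ≤ 1+2.
Differentiate: ansatz ord ≤ ord L₀ ⇒ L.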